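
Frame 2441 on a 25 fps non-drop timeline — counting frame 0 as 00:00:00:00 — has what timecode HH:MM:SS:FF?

00:01:37:16

2441 ÷ 25 = 97 full seconds, remainder 16 frames.
97 s = 0 h 1 min 37 s.
Timecode: 00:01:37:16.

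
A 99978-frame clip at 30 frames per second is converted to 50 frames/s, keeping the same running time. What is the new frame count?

Target frames = source frames × (target rate / source rate) = 99978 × (50)/(30) = 99978 × 5/3 = 166630.

166630 frames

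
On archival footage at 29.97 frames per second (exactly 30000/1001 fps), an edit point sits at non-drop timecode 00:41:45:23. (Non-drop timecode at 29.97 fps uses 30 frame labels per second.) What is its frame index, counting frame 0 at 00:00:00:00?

Total seconds to the label: (0 × 3600 + 41 × 60 + 45) = 2505.
Frame index = 2505 × 30 + 23 = 75173.

frame 75173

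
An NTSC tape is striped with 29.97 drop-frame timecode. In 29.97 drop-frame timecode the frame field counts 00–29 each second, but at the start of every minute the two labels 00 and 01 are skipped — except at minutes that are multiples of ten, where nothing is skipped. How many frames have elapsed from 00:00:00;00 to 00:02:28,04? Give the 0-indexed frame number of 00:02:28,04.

4440

Complete 10-minute blocks: 0, each 17982 frames → 0.
Remaining 2 whole minutes in the current block: 1800 + 1 × 1798 = 3598 frames.
Within the current minute: 28 × 30 + 4 − 2 = 842 (labels ;00/;01 skipped at this minute). Total = 0 + 3598 + 842 = 4440.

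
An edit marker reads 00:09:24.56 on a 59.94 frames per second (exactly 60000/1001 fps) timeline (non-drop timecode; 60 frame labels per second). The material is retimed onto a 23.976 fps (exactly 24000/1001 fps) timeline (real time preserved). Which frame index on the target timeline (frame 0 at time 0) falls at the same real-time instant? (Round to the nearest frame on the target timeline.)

Source frame index: (0×3600 + 9×60 + 24) × 60 + 56 = 33896.
Real time: 33896 / (60000/1001) = 4241237/7500 s.
Target frame: (4241237/7500) × (24000/1001) = 67792/5 ≈ 13558.400 → 13558.

frame 13558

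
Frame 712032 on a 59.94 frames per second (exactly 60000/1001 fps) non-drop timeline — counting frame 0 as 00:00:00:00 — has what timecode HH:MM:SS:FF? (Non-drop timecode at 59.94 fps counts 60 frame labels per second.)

03:17:47:12

712032 ÷ 60 = 11867 full seconds, remainder 12 frames.
11867 s = 3 h 17 min 47 s.
Timecode: 03:17:47:12.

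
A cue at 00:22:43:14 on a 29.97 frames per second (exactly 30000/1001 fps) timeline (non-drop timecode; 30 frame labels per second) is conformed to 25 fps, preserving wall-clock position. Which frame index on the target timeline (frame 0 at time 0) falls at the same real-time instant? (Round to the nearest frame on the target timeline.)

frame 34121

Source frame index: (0×3600 + 22×60 + 43) × 30 + 14 = 40904.
Real time: 40904 / (30000/1001) = 5118113/3750 s.
Target frame: (5118113/3750) × (25) = 5118113/150 ≈ 34120.753 → 34121.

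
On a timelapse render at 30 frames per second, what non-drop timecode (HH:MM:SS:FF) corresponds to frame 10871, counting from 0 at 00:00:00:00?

10871 ÷ 30 = 362 full seconds, remainder 11 frames.
362 s = 0 h 6 min 2 s.
Timecode: 00:06:02:11.

00:06:02:11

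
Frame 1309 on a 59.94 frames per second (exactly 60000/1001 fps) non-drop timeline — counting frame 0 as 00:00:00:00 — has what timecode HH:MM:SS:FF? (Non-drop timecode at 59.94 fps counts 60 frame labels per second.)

1309 ÷ 60 = 21 full seconds, remainder 49 frames.
21 s = 0 h 0 min 21 s.
Timecode: 00:00:21:49.

00:00:21:49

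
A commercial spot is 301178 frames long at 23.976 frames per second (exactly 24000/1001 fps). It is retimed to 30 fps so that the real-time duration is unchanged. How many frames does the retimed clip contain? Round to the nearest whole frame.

Frames at target rate = 301178 × (30) / (24000/1001) = 150739589/400 ≈ 376848.972.
Nearest whole frame: 376849.

376849 frames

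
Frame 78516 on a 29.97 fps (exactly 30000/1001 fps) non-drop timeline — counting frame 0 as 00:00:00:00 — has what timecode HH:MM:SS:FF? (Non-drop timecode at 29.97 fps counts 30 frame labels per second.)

78516 ÷ 30 = 2617 full seconds, remainder 6 frames.
2617 s = 0 h 43 min 37 s.
Timecode: 00:43:37:06.

00:43:37:06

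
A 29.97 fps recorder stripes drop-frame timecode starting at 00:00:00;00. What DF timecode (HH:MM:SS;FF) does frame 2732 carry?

Each 10-minute DF block holds 10 × 60 × 30 − 9 × 2 = 17982 frames. 2732 ÷ 17982 → 0 full blocks, remainder 2732.
Within the partial block the first minute is 1800 frames and each further minute 1798, so 1 further minute boundary passed. Total skipped labels = 18 × 0 + 2 × 1 = 2.
Non-drop label index = 2732 + 2 = 2734; at 30 labels/s that is 00:01:31:04, i.e. DF 00:01:31;04.

00:01:31;04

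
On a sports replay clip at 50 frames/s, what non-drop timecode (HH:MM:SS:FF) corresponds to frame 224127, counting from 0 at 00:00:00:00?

01:14:42:27

224127 ÷ 50 = 4482 full seconds, remainder 27 frames.
4482 s = 1 h 14 min 42 s.
Timecode: 01:14:42:27.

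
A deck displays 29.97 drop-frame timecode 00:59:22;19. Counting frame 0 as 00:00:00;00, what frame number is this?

Complete 10-minute blocks: 5, each 17982 frames → 89910.
Remaining 9 whole minutes in the current block: 1800 + 8 × 1798 = 16184 frames.
Within the current minute: 22 × 30 + 19 − 2 = 677 (labels ;00/;01 skipped at this minute). Total = 89910 + 16184 + 677 = 106771.

106771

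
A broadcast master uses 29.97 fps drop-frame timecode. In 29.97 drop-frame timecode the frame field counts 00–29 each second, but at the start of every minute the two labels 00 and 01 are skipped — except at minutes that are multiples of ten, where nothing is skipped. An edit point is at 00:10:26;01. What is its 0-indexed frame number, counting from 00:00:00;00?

Complete 10-minute blocks: 1, each 17982 frames → 17982.
Remaining 0 whole minutes in the current block: 0 frames.
Within the current minute: 26 × 30 + 1 = 781. Total = 17982 + 0 + 781 = 18763.

18763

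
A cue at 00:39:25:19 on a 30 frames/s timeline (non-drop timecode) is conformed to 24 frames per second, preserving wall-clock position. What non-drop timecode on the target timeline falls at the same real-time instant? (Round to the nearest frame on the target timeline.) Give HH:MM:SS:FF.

Source frame index: (0×3600 + 39×60 + 25) × 30 + 19 = 70969.
Real time: 70969 / (30) = 70969/30 s.
Target frame: (70969/30) × (24) = 283876/5 ≈ 56775.200 → 56775.
At 24 labels/s: frame 56775 → 00:39:25:15.

00:39:25:15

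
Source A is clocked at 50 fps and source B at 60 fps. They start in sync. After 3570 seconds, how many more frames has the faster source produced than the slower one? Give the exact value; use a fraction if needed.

A emits 50 × 3570 = 178500 frames; B emits 60 × 3570 = 214200.
Difference = 35700 frames; B is ahead of A.

35700 frames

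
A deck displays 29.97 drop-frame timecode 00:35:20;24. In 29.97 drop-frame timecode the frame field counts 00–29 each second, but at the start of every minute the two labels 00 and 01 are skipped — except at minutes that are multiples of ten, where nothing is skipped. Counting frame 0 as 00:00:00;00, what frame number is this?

As if non-drop at 30 labels/s: (0 × 3600 + 35 × 60 + 20) × 30 + 24 = 63624.
Minute boundaries passed: 35; those not divisible by 10: 35 − 3 = 32; dropped labels = 2 × 32 = 64.
Actual frame index = 63624 − 64 = 63560.

63560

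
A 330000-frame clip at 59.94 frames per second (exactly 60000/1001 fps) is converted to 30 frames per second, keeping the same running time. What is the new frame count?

165165 frames

Target frames = source frames × (target rate / source rate) = 330000 × (30)/(60000/1001) = 330000 × 1001/2000 = 165165.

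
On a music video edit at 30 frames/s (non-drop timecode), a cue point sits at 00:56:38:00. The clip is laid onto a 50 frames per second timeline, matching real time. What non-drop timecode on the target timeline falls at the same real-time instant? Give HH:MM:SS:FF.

Source frame index: (0×3600 + 56×60 + 38) × 30 + 0 = 101940.
Real time: 101940 / (30) = 3398 s.
Target frame: (3398) × (50) = 169900.
At 50 labels/s: frame 169900 → 00:56:38:00.

00:56:38:00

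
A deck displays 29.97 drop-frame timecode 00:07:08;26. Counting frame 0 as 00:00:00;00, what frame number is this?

Complete 10-minute blocks: 0, each 17982 frames → 0.
Remaining 7 whole minutes in the current block: 1800 + 6 × 1798 = 12588 frames.
Within the current minute: 8 × 30 + 26 − 2 = 264 (labels ;00/;01 skipped at this minute). Total = 0 + 12588 + 264 = 12852.

12852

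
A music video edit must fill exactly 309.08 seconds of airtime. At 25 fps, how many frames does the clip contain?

Frames = 309.08 × 25 = 7727.

7727 frames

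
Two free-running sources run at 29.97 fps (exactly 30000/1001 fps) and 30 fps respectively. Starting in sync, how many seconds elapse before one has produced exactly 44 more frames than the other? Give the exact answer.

22022/15 seconds

The gap grows by |30 − 30000/1001| = 30/1001 frames per second.
Time for a 44-frame gap: 44 ÷ (30/1001) = 22022/15 s.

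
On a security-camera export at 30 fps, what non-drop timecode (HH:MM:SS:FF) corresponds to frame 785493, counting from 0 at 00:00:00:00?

785493 ÷ 30 = 26183 full seconds, remainder 3 frames.
26183 s = 7 h 16 min 23 s.
Timecode: 07:16:23:03.

07:16:23:03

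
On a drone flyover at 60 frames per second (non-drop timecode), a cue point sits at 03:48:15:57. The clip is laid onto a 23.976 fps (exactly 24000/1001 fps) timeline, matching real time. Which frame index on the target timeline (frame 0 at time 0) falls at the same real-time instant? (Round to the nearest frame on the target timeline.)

frame 328374

Source frame index: (3×3600 + 48×60 + 15) × 60 + 57 = 821757.
Real time: 821757 / (60) = 273919/20 s.
Target frame: (273919/20) × (24000/1001) = 328702800/1001 ≈ 328374.426 → 328374.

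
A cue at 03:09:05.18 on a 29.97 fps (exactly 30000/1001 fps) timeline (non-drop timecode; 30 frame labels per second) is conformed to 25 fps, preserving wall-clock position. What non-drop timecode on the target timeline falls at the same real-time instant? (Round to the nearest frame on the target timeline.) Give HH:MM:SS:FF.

Source frame index: (3×3600 + 9×60 + 5) × 30 + 18 = 340368.
Real time: 340368 / (30000/1001) = 7098091/625 s.
Target frame: (7098091/625) × (25) = 7098091/25 ≈ 283923.640 → 283924.
At 25 labels/s: frame 283924 → 03:09:16:24.

03:09:16:24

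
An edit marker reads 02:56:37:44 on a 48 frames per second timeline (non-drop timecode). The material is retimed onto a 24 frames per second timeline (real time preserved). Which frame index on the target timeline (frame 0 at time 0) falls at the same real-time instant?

Source frame index: (2×3600 + 56×60 + 37) × 48 + 44 = 508700.
Real time: 508700 / (48) = 127175/12 s.
Target frame: (127175/12) × (24) = 254350.

frame 254350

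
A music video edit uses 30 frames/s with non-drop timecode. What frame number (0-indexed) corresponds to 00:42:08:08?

Total seconds to the label: (0 × 3600 + 42 × 60 + 8) = 2528.
Frame index = 2528 × 30 + 8 = 75848.

frame 75848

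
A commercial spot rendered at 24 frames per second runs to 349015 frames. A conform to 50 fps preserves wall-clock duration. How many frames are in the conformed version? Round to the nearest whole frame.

Frames at target rate = 349015 × (50) / (24) = 8725375/12 ≈ 727114.583.
Nearest whole frame: 727115.

727115 frames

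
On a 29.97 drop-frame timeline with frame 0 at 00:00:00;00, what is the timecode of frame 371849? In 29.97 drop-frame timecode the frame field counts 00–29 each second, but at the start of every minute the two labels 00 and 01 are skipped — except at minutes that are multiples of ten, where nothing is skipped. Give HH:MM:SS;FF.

Each 10-minute DF block holds 10 × 60 × 30 − 9 × 2 = 17982 frames. 371849 ÷ 17982 → 20 full blocks, remainder 12209.
Within the partial block the first minute is 1800 frames and each further minute 1798, so 6 further minute boundaries passed. Total skipped labels = 18 × 20 + 2 × 6 = 372.
Non-drop label index = 371849 + 372 = 372221; at 30 labels/s that is 03:26:47:11, i.e. DF 03:26:47;11.

03:26:47;11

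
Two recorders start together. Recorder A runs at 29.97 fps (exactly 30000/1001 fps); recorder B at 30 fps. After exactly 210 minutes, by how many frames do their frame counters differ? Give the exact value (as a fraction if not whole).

210 min = 12600 s.
A emits 30000/1001 × 12600 = 54000000/143 frames; B emits 30 × 12600 = 378000.
Difference = 54000/143 frames (≈ 377.6224); B is ahead of A.

54000/143 frames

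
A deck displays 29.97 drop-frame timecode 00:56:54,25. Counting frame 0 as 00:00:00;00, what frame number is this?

102343

Complete 10-minute blocks: 5, each 17982 frames → 89910.
Remaining 6 whole minutes in the current block: 1800 + 5 × 1798 = 10790 frames.
Within the current minute: 54 × 30 + 25 − 2 = 1643 (labels ;00/;01 skipped at this minute). Total = 89910 + 10790 + 1643 = 102343.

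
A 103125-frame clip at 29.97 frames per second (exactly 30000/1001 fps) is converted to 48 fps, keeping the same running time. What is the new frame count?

165165 frames

Target frames = source frames × (target rate / source rate) = 103125 × (48)/(30000/1001) = 103125 × 1001/625 = 165165.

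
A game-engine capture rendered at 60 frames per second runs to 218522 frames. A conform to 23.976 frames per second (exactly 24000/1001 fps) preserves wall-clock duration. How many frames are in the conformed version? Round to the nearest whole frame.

87321 frames

Frames at target rate = 218522 × (24000/1001) / (60) = 87408800/1001 ≈ 87321.479.
Nearest whole frame: 87321.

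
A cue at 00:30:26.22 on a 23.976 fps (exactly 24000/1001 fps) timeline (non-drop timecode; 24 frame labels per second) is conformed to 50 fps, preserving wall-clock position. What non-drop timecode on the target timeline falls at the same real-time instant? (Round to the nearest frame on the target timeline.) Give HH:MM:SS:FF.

Source frame index: (0×3600 + 30×60 + 26) × 24 + 22 = 43846.
Real time: 43846 / (24000/1001) = 21944923/12000 s.
Target frame: (21944923/12000) × (50) = 21944923/240 ≈ 91437.179 → 91437.
At 50 labels/s: frame 91437 → 00:30:28:37.

00:30:28:37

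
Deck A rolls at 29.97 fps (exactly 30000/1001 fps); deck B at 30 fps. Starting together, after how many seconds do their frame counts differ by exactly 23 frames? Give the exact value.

23023/30 seconds

The gap grows by |30 − 30000/1001| = 30/1001 frames per second.
Time for a 23-frame gap: 23 ÷ (30/1001) = 23023/30 s.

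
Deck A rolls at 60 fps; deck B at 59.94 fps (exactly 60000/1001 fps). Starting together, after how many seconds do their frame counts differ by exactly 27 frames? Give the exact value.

450.45 seconds

The gap grows by |60000/1001 − 60| = 60/1001 frames per second.
Time for a 27-frame gap: 27 ÷ (60/1001) = 450.45 s.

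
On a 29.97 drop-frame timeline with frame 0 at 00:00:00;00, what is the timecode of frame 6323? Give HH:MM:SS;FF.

00:03:30;29

Ten DF minutes hold 17982 frames, so frame 6323 lies in block 0 (frames 0–17981) with 6323 frames into that block.
The block's first minute is 1800 frames and the rest 1798 each; 6323 frames reaches minute 3, so 0 × 18 + 3 × 2 = 6 labels have been skipped so far.
Adding those back, label number 6323 + 6 = 6329 at 30 labels/s is 210 s + 29 f = 0 h 3 min 30 s frame 29, i.e. 00:03:30;29.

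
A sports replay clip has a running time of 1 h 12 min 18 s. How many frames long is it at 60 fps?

1 h 12 min 18 s = 4338 s.
Frames = 4338 × 60 = 260280.

260280 frames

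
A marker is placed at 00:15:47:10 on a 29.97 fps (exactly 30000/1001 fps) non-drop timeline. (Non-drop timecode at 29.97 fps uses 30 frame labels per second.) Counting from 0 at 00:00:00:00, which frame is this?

Total seconds to the label: (0 × 3600 + 15 × 60 + 47) = 947.
Frame index = 947 × 30 + 10 = 28420.

frame 28420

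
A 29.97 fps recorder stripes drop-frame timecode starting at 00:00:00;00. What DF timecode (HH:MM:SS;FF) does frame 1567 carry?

Each 10-minute DF block holds 10 × 60 × 30 − 9 × 2 = 17982 frames. 1567 ÷ 17982 → 0 full blocks, remainder 1567.
Within the partial block the first minute is 1800 frames and each further minute 1798, so 0 further minute boundaries passed. Total skipped labels = 18 × 0 + 2 × 0 = 0.
Non-drop label index = 1567 + 0 = 1567; at 30 labels/s that is 00:00:52:07, i.e. DF 00:00:52;07.

00:00:52;07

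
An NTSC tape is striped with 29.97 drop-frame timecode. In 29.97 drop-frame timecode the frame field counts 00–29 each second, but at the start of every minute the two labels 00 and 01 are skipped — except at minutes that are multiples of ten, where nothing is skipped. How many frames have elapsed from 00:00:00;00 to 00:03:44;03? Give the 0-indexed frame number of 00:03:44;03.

Complete 10-minute blocks: 0, each 17982 frames → 0.
Remaining 3 whole minutes in the current block: 1800 + 2 × 1798 = 5396 frames.
Within the current minute: 44 × 30 + 3 − 2 = 1321 (labels ;00/;01 skipped at this minute). Total = 0 + 5396 + 1321 = 6717.

6717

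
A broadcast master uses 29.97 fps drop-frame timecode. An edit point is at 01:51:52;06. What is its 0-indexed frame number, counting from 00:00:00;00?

201166

Complete 10-minute blocks: 11, each 17982 frames → 197802.
Remaining 1 whole minute in the current block: 1800 + 0 × 1798 = 1800 frames.
Within the current minute: 52 × 30 + 6 − 2 = 1564 (labels ;00/;01 skipped at this minute). Total = 197802 + 1800 + 1564 = 201166.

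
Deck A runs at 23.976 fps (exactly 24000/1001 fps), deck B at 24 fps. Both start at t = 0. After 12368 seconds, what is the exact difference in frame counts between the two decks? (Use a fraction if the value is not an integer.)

296832/1001 frames

A emits 24000/1001 × 12368 = 296832000/1001 frames; B emits 24 × 12368 = 296832.
Difference = 296832/1001 frames (≈ 296.5355); B is ahead of A.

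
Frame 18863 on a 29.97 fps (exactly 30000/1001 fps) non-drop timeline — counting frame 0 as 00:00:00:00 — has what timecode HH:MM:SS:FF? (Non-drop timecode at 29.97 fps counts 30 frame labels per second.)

18863 ÷ 30 = 628 full seconds, remainder 23 frames.
628 s = 0 h 10 min 28 s.
Timecode: 00:10:28:23.

00:10:28:23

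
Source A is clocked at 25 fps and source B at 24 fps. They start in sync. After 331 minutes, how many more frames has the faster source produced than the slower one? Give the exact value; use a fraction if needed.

331 min = 19860 s.
A emits 25 × 19860 = 496500 frames; B emits 24 × 19860 = 476640.
Difference = 19860 frames; B is behind A.

19860 frames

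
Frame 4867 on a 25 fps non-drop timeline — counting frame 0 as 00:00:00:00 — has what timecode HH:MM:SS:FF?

4867 ÷ 25 = 194 full seconds, remainder 17 frames.
194 s = 0 h 3 min 14 s.
Timecode: 00:03:14:17.

00:03:14:17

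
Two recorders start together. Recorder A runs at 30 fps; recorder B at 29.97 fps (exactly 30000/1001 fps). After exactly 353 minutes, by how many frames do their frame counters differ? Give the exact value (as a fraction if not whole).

353 min = 21180 s.
A emits 30 × 21180 = 635400 frames; B emits 30000/1001 × 21180 = 635400000/1001.
Difference = 635400/1001 frames (≈ 634.7652); B is behind A.

635400/1001 frames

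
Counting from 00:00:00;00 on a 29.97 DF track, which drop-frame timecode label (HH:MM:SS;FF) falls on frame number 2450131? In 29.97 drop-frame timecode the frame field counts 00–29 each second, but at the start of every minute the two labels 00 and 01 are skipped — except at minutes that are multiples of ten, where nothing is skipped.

Ten DF minutes hold 17982 frames, so frame 2450131 lies in block 136 (frames 2445552–2463533) with 4579 frames into that block.
The block's first minute is 1800 frames and the rest 1798 each; 4579 frames reaches minute 2, so 136 × 18 + 2 × 2 = 2452 labels have been skipped so far.
Adding those back, label number 2450131 + 2452 = 2452583 at 30 labels/s is 81752 s + 23 f = 22 h 42 min 32 s frame 23, i.e. 22:42:32;23.

22:42:32;23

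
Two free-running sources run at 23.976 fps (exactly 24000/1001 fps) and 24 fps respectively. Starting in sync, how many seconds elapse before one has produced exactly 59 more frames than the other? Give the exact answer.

The gap grows by |24 − 24000/1001| = 24/1001 frames per second.
Time for a 59-frame gap: 59 ÷ (24/1001) = 59059/24 s.

59059/24 seconds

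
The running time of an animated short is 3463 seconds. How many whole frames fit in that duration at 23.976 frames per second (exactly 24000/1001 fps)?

Frames = 3463 × 24000/1001 = 83112000/1001 ≈ 83028.9710.
Complete frames: 83028.

83028 frames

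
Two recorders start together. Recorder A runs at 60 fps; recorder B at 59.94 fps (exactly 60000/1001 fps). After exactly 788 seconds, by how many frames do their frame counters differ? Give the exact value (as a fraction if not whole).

47280/1001 frames

A emits 60 × 788 = 47280 frames; B emits 60000/1001 × 788 = 47280000/1001.
Difference = 47280/1001 frames (≈ 47.2328); B is behind A.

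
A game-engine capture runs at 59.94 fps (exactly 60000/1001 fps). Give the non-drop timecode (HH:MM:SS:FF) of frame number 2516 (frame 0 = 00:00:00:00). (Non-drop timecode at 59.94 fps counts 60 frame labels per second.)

2516 ÷ 60 = 41 full seconds, remainder 56 frames.
41 s = 0 h 0 min 41 s.
Timecode: 00:00:41:56.

00:00:41:56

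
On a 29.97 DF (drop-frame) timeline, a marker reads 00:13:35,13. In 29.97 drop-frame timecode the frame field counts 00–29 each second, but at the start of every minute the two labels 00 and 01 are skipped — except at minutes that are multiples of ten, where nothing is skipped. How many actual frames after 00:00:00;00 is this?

As if non-drop at 30 labels/s: (0 × 3600 + 13 × 60 + 35) × 30 + 13 = 24463.
Minute boundaries passed: 13; those not divisible by 10: 13 − 1 = 12; dropped labels = 2 × 12 = 24.
Actual frame index = 24463 − 24 = 24439.

24439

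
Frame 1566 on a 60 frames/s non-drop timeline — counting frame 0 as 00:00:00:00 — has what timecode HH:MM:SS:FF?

00:00:26:06

1566 ÷ 60 = 26 full seconds, remainder 6 frames.
26 s = 0 h 0 min 26 s.
Timecode: 00:00:26:06.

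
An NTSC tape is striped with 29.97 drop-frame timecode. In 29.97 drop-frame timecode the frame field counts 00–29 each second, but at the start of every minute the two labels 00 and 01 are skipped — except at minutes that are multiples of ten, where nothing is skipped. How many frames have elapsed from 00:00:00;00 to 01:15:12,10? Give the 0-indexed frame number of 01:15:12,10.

As if non-drop at 30 labels/s: (1 × 3600 + 15 × 60 + 12) × 30 + 10 = 135370.
Minute boundaries passed: 75; those not divisible by 10: 75 − 7 = 68; dropped labels = 2 × 68 = 136.
Actual frame index = 135370 − 136 = 135234.

135234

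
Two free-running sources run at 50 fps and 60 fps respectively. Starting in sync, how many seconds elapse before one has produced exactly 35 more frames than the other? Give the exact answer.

The gap grows by |60 − 50| = 10 frames per second.
Time for a 35-frame gap: 35 ÷ (10) = 3.5 s.

3.5 seconds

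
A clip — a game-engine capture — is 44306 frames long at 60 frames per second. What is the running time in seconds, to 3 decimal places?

Running time = 44306 × 1/60 = 22153/30 s ≈ 738.433 s.

738.433 seconds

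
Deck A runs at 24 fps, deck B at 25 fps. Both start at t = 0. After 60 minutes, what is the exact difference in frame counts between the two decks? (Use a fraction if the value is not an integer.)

3600 frames

60 min = 3600 s.
A emits 24 × 3600 = 86400 frames; B emits 25 × 3600 = 90000.
Difference = 3600 frames; B is ahead of A.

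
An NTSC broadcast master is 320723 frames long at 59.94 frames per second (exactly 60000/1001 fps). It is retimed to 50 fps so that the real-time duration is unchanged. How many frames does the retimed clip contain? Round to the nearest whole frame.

267536 frames

Frames at target rate = 320723 × (50) / (60000/1001) = 321043723/1200 ≈ 267536.436.
Nearest whole frame: 267536.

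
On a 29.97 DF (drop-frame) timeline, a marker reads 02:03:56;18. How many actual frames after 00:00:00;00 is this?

Complete 10-minute blocks: 12, each 17982 frames → 215784.
Remaining 3 whole minutes in the current block: 1800 + 2 × 1798 = 5396 frames.
Within the current minute: 56 × 30 + 18 − 2 = 1696 (labels ;00/;01 skipped at this minute). Total = 215784 + 5396 + 1696 = 222876.

222876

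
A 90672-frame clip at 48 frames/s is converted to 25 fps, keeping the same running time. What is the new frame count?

Target frames = source frames × (target rate / source rate) = 90672 × (25)/(48) = 90672 × 25/48 = 47225.

47225 frames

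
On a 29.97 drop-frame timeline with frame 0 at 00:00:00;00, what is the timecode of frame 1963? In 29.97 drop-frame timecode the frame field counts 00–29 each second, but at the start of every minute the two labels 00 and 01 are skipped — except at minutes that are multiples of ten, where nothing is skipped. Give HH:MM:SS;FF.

Ten DF minutes hold 17982 frames, so frame 1963 lies in block 0 (frames 0–17981) with 1963 frames into that block.
The block's first minute is 1800 frames and the rest 1798 each; 1963 frames reaches minute 1, so 0 × 18 + 1 × 2 = 2 labels have been skipped so far.
Adding those back, label number 1963 + 2 = 1965 at 30 labels/s is 65 s + 15 f = 0 h 1 min 5 s frame 15, i.e. 00:01:05;15.

00:01:05;15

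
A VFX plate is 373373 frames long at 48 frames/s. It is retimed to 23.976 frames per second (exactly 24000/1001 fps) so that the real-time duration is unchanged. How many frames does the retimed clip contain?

Target frames = source frames × (target rate / source rate) = 373373 × (24000/1001)/(48) = 373373 × 500/1001 = 186500.

186500 frames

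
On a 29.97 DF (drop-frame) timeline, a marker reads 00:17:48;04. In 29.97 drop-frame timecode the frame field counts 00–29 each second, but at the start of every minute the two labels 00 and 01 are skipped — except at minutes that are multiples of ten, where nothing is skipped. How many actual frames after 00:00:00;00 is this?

32012

Complete 10-minute blocks: 1, each 17982 frames → 17982.
Remaining 7 whole minutes in the current block: 1800 + 6 × 1798 = 12588 frames.
Within the current minute: 48 × 30 + 4 − 2 = 1442 (labels ;00/;01 skipped at this minute). Total = 17982 + 12588 + 1442 = 32012.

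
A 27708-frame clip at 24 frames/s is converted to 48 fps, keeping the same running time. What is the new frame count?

Frames at target rate = 27708 × (48) / (24) = 55416.

55416 frames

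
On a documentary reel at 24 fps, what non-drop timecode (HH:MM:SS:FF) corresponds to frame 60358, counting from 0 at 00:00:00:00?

60358 ÷ 24 = 2514 full seconds, remainder 22 frames.
2514 s = 0 h 41 min 54 s.
Timecode: 00:41:54:22.

00:41:54:22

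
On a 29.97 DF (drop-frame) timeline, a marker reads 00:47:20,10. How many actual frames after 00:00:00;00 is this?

85124

Complete 10-minute blocks: 4, each 17982 frames → 71928.
Remaining 7 whole minutes in the current block: 1800 + 6 × 1798 = 12588 frames.
Within the current minute: 20 × 30 + 10 − 2 = 608 (labels ;00/;01 skipped at this minute). Total = 71928 + 12588 + 608 = 85124.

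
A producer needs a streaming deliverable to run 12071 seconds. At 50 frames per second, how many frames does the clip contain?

Frames = 12071 × 50 = 603550.

603550 frames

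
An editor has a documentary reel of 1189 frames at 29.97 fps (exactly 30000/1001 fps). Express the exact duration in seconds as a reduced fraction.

Running time = 1189 ÷ (30000/1001) = 1189 × 1001/30000 = 1190189/30000 s.

1190189/30000 seconds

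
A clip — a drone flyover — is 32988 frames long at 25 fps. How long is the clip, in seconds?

Running time = 32988 / (25) = 1319.52 s.

1319.52 seconds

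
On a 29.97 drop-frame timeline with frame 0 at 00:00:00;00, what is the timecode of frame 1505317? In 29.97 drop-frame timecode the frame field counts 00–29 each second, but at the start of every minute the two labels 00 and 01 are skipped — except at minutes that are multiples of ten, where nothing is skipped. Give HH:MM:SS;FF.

Ten DF minutes hold 17982 frames, so frame 1505317 lies in block 83 (frames 1492506–1510487) with 12811 frames into that block.
The block's first minute is 1800 frames and the rest 1798 each; 12811 frames reaches minute 7, so 83 × 18 + 7 × 2 = 1508 labels have been skipped so far.
Adding those back, label number 1505317 + 1508 = 1506825 at 30 labels/s is 50227 s + 15 f = 13 h 57 min 7 s frame 15, i.e. 13:57:07;15.

13:57:07;15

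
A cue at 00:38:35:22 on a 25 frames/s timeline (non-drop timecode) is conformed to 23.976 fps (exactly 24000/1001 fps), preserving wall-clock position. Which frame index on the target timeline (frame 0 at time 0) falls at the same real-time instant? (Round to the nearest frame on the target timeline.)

frame 55526

Source frame index: (0×3600 + 38×60 + 35) × 25 + 22 = 57897.
Real time: 57897 / (25) = 57897/25 s.
Target frame: (57897/25) × (24000/1001) = 7940160/143 ≈ 55525.594 → 55526.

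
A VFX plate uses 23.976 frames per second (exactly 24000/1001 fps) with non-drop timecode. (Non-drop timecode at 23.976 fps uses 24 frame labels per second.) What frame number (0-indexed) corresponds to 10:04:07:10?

Total seconds to the label: (10 × 3600 + 4 × 60 + 7) = 36247.
Frame index = 36247 × 24 + 10 = 869938.

869938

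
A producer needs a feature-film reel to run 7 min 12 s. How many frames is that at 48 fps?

20736 frames

7 min 12 s = 432 s.
Frames = 432 × 48 = 20736.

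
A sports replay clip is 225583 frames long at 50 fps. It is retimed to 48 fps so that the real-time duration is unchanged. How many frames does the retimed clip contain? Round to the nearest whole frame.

Frames at target rate = 225583 × (48) / (50) = 5413992/25 ≈ 216559.680.
Nearest whole frame: 216560.

216560 frames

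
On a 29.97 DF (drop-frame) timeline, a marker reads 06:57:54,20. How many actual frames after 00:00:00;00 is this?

751488

As if non-drop at 30 labels/s: (6 × 3600 + 57 × 60 + 54) × 30 + 20 = 752240.
Minute boundaries passed: 417; those not divisible by 10: 417 − 41 = 376; dropped labels = 2 × 376 = 752.
Actual frame index = 752240 − 752 = 751488.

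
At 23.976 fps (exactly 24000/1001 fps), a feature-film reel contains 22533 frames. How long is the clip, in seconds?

939.813875 seconds

Running time = 22533 / (24000/1001) = 939.813875 s.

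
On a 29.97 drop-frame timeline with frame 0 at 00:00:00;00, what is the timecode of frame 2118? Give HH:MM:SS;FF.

00:01:10;20

Ten DF minutes hold 17982 frames, so frame 2118 lies in block 0 (frames 0–17981) with 2118 frames into that block.
The block's first minute is 1800 frames and the rest 1798 each; 2118 frames reaches minute 1, so 0 × 18 + 1 × 2 = 2 labels have been skipped so far.
Adding those back, label number 2118 + 2 = 2120 at 30 labels/s is 70 s + 20 f = 0 h 1 min 10 s frame 20, i.e. 00:01:10;20.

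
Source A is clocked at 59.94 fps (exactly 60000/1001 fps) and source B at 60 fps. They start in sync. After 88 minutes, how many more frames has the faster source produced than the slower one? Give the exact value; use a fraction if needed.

28800/91 frames

88 min = 5280 s.
A emits 60000/1001 × 5280 = 28800000/91 frames; B emits 60 × 5280 = 316800.
Difference = 28800/91 frames (≈ 316.4835); B is ahead of A.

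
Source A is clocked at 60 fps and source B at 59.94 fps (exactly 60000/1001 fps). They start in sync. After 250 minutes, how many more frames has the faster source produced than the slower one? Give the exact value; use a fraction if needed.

900000/1001 frames

250 min = 15000 s.
A emits 60 × 15000 = 900000 frames; B emits 60000/1001 × 15000 = 900000000/1001.
Difference = 900000/1001 frames (≈ 899.1009); B is behind A.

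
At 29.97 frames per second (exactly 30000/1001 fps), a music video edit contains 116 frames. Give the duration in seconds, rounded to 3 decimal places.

Running time = 116 × 1001/30000 = 29029/7500 s ≈ 3.871 s.

3.871 seconds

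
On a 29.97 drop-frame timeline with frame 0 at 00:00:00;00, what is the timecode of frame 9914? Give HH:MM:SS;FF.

Ten DF minutes hold 17982 frames, so frame 9914 lies in block 0 (frames 0–17981) with 9914 frames into that block.
The block's first minute is 1800 frames and the rest 1798 each; 9914 frames reaches minute 5, so 0 × 18 + 5 × 2 = 10 labels have been skipped so far.
Adding those back, label number 9914 + 10 = 9924 at 30 labels/s is 330 s + 24 f = 0 h 5 min 30 s frame 24, i.e. 00:05:30;24.

00:05:30;24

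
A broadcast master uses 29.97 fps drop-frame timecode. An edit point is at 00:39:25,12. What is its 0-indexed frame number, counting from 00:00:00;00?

70890

Complete 10-minute blocks: 3, each 17982 frames → 53946.
Remaining 9 whole minutes in the current block: 1800 + 8 × 1798 = 16184 frames.
Within the current minute: 25 × 30 + 12 − 2 = 760 (labels ;00/;01 skipped at this minute). Total = 53946 + 16184 + 760 = 70890.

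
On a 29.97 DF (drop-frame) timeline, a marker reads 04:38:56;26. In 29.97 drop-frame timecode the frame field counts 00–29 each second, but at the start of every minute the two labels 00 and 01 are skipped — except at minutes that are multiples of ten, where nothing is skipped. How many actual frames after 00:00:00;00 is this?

Complete 10-minute blocks: 27, each 17982 frames → 485514.
Remaining 8 whole minutes in the current block: 1800 + 7 × 1798 = 14386 frames.
Within the current minute: 56 × 30 + 26 − 2 = 1704 (labels ;00/;01 skipped at this minute). Total = 485514 + 14386 + 1704 = 501604.

501604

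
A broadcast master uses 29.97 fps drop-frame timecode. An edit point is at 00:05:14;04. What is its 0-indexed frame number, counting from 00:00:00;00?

Complete 10-minute blocks: 0, each 17982 frames → 0.
Remaining 5 whole minutes in the current block: 1800 + 4 × 1798 = 8992 frames.
Within the current minute: 14 × 30 + 4 − 2 = 422 (labels ;00/;01 skipped at this minute). Total = 0 + 8992 + 422 = 9414.

9414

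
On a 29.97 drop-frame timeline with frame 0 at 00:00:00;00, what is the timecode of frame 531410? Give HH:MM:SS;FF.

Ten DF minutes hold 17982 frames, so frame 531410 lies in block 29 (frames 521478–539459) with 9932 frames into that block.
The block's first minute is 1800 frames and the rest 1798 each; 9932 frames reaches minute 5, so 29 × 18 + 5 × 2 = 532 labels have been skipped so far.
Adding those back, label number 531410 + 532 = 531942 at 30 labels/s is 17731 s + 12 f = 4 h 55 min 31 s frame 12, i.e. 04:55:31;12.

04:55:31;12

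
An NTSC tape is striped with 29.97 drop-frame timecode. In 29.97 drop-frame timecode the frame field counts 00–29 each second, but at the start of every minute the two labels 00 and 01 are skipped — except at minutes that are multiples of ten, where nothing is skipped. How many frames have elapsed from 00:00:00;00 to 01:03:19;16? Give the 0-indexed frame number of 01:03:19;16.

Complete 10-minute blocks: 6, each 17982 frames → 107892.
Remaining 3 whole minutes in the current block: 1800 + 2 × 1798 = 5396 frames.
Within the current minute: 19 × 30 + 16 − 2 = 584 (labels ;00/;01 skipped at this minute). Total = 107892 + 5396 + 584 = 113872.

113872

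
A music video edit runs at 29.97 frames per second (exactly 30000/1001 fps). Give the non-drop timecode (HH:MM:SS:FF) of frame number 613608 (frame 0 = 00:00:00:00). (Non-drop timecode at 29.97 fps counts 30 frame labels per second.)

05:40:53:18

613608 ÷ 30 = 20453 full seconds, remainder 18 frames.
20453 s = 5 h 40 min 53 s.
Timecode: 05:40:53:18.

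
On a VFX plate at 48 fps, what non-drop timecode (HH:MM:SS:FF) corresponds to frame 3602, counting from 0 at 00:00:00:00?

00:01:15:02

3602 ÷ 48 = 75 full seconds, remainder 2 frames.
75 s = 0 h 1 min 15 s.
Timecode: 00:01:15:02.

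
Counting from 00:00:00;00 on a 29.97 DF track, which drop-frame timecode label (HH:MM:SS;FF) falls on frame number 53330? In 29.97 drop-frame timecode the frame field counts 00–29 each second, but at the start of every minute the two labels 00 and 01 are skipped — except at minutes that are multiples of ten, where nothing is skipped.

Ten DF minutes hold 17982 frames, so frame 53330 lies in block 2 (frames 35964–53945) with 17366 frames into that block.
The block's first minute is 1800 frames and the rest 1798 each; 17366 frames reaches minute 9, so 2 × 18 + 9 × 2 = 54 labels have been skipped so far.
Adding those back, label number 53330 + 54 = 53384 at 30 labels/s is 1779 s + 14 f = 0 h 29 min 39 s frame 14, i.e. 00:29:39;14.

00:29:39;14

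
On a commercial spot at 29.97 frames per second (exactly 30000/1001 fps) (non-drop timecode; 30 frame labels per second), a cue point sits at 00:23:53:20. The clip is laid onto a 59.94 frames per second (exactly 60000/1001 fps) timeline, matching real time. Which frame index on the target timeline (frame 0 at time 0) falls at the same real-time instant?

frame 86020

Source frame index: (0×3600 + 23×60 + 53) × 30 + 20 = 43010.
Real time: 43010 / (30000/1001) = 4305301/3000 s.
Target frame: (4305301/3000) × (60000/1001) = 86020.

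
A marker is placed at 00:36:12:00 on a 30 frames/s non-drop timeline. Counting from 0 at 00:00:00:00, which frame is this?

Total seconds to the label: (0 × 3600 + 36 × 60 + 12) = 2172.
Frame index = 2172 × 30 + 0 = 65160.

65160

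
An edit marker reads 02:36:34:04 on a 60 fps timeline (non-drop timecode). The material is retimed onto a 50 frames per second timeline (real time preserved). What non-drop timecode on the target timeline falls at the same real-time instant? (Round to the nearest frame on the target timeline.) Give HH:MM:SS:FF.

02:36:34:03

Source frame index: (2×3600 + 36×60 + 34) × 60 + 4 = 563644.
Real time: 563644 / (60) = 140911/15 s.
Target frame: (140911/15) × (50) = 1409110/3 ≈ 469703.333 → 469703.
At 50 labels/s: frame 469703 → 02:36:34:03.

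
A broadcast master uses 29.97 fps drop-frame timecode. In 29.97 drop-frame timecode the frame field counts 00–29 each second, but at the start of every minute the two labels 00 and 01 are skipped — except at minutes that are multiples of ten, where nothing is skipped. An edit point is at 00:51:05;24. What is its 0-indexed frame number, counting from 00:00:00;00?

As if non-drop at 30 labels/s: (0 × 3600 + 51 × 60 + 5) × 30 + 24 = 91974.
Minute boundaries passed: 51; those not divisible by 10: 51 − 5 = 46; dropped labels = 2 × 46 = 92.
Actual frame index = 91974 − 92 = 91882.

91882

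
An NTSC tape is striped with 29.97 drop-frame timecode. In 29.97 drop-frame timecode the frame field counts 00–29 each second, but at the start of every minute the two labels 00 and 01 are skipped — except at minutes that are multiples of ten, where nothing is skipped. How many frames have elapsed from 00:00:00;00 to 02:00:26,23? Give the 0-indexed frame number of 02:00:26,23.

216587

Complete 10-minute blocks: 12, each 17982 frames → 215784.
Remaining 0 whole minutes in the current block: 0 frames.
Within the current minute: 26 × 30 + 23 = 803. Total = 215784 + 0 + 803 = 216587.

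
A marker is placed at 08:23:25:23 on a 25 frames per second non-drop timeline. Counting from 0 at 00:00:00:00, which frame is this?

frame 755148

Total seconds to the label: (8 × 3600 + 23 × 60 + 25) = 30205.
Frame index = 30205 × 25 + 23 = 755148.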